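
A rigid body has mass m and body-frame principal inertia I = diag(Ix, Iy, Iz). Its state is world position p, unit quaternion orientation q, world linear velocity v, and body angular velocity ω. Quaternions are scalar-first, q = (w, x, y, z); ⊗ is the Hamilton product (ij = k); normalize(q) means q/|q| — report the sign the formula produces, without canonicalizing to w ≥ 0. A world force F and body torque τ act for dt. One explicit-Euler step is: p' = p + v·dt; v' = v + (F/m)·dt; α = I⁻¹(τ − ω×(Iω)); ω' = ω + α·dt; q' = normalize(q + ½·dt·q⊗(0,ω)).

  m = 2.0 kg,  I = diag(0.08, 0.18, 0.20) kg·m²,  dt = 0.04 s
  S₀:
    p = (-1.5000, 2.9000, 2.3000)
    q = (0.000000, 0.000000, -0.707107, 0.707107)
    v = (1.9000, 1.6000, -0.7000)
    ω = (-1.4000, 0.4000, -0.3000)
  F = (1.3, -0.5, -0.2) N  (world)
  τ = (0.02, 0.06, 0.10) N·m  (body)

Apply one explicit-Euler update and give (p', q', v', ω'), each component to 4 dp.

ω×(Iω) gyroscopic = (-0.0024, -0.0504, -0.0560)
(τ − ω×Iω)/I = (0.2800, 0.6133, 0.7800)
ω + α·dt = (-1.3888, 0.4245, -0.2688)
Hamilton product q⊗(0,ω) = (0.4949749, -0.0707107, -0.9899498, -0.9899498)
q' = normalize(q + ½dt·q⊗(0,ω)) = (0.0099, -0.0014, -0.7266, 0.6870)
p' = p + v·dt = (-1.4240, 2.9640, 2.2720)
v + (F/m)dt = (1.9260, 1.5900, -0.7040)

p' = (-1.4240, 2.9640, 2.2720)
q' = (0.0099, -0.0014, -0.7266, 0.6870)
v' = (1.9260, 1.5900, -0.7040)
ω' = (-1.3888, 0.4245, -0.2688)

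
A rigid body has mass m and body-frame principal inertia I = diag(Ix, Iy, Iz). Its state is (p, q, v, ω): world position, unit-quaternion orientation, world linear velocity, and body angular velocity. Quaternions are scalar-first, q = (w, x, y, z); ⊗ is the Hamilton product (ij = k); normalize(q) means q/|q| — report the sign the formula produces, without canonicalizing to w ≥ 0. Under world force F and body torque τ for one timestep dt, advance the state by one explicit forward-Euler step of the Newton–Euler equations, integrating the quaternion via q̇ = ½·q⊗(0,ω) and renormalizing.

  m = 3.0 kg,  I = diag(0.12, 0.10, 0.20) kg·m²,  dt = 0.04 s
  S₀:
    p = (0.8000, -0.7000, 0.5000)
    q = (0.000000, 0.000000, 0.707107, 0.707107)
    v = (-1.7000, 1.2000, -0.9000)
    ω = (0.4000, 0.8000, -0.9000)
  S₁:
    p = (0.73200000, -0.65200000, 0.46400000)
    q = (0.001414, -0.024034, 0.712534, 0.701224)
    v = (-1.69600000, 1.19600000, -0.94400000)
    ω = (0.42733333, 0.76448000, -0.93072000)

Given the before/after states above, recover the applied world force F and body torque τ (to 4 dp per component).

rate change Δω = (0.02733333, -0.03552000, -0.03072000)
applied torque τ = (0.0100, -0.0600, -0.1600)
velocity change Δv = (0.00400000, -0.00400000, -0.04400000)
applied force F = (0.3000, -0.3000, -3.3000)

F = (0.3000, -0.3000, -3.3000)
τ = (0.0100, -0.0600, -0.1600)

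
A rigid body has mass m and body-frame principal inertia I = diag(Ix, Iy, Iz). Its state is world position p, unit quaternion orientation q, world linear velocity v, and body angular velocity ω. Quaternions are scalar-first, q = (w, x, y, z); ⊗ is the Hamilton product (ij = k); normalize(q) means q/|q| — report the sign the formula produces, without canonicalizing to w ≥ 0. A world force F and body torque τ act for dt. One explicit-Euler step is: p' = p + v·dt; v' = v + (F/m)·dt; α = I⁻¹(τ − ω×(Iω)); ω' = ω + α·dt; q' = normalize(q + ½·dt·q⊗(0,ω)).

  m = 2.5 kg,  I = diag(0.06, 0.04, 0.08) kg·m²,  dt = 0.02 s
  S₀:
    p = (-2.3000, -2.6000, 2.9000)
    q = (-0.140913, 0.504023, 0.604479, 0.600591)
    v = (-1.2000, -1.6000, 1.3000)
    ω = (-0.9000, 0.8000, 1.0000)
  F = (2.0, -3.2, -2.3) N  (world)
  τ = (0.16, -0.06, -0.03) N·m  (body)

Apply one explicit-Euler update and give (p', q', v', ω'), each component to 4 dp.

p' = (-2.3240, -2.6320, 2.9260)
q' = (-0.1472, 0.5065, 0.5928, 0.6086)
v' = (-1.1840, -1.6256, 1.2816)
ω' = (-0.8573, 0.7610, 0.9889)

α = I⁻¹(τ − ω×Iω) = (2.1333, -1.9500, -0.5550)
new body rate ω' = (-0.8573, 0.7610, 0.9889)
q⊗(0,ω) = (-0.6305535, 0.2508279, -1.1572853, 0.8063365)
q' = normalize(q + ½dt·q⊗(0,ω)) = (-0.1472, 0.5065, 0.5928, 0.6086)
p + v·dt = (-2.3240, -2.6320, 2.9260)
v + (F/m)dt = (-1.1840, -1.6256, 1.2816)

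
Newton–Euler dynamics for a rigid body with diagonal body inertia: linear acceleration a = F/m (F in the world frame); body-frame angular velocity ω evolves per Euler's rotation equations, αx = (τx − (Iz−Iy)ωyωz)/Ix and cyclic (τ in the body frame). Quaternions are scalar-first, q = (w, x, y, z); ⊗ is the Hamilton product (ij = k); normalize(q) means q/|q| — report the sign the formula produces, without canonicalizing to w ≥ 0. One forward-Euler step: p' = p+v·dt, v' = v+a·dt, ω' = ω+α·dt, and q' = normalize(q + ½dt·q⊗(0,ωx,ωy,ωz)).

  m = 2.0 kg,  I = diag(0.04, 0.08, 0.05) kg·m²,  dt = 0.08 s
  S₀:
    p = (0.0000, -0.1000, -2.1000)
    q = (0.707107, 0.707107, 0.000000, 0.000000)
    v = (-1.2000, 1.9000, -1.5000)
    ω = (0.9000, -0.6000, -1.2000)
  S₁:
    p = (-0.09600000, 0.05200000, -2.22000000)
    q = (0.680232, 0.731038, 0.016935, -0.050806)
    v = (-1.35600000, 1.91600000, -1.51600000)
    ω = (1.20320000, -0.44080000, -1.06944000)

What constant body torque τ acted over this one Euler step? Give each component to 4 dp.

τ = (0.1300, 0.1700, 0.0600)

rate change Δω = (0.30320000, 0.15920000, 0.13056000)
ω₀×(Iω₀) = (-0.0216, 0.0108, -0.0216)
applied torque τ = (0.1300, 0.1700, 0.0600)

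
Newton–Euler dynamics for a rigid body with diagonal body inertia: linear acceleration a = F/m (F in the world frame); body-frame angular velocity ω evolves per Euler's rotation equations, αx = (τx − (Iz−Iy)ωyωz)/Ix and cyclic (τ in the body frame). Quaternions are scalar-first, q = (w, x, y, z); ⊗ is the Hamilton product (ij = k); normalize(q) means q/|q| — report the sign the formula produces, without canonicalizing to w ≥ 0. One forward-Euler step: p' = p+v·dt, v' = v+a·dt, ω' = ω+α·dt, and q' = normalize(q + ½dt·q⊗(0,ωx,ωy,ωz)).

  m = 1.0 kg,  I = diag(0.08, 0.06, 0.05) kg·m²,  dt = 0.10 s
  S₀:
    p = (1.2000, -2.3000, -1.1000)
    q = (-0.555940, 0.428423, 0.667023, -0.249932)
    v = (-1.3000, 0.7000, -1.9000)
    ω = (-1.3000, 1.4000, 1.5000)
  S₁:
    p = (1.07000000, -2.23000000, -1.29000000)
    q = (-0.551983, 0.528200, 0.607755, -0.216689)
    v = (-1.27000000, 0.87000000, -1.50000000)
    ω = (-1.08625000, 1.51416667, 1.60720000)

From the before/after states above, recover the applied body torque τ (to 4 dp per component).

rate change Δω = (0.21375000, 0.11416667, 0.10720000)
gyro term ω₀×Iω₀ = (-0.0210, -0.0585, 0.0364)
applied torque τ = (0.1500, 0.0100, 0.0900)

τ = (0.1500, 0.0100, 0.0900)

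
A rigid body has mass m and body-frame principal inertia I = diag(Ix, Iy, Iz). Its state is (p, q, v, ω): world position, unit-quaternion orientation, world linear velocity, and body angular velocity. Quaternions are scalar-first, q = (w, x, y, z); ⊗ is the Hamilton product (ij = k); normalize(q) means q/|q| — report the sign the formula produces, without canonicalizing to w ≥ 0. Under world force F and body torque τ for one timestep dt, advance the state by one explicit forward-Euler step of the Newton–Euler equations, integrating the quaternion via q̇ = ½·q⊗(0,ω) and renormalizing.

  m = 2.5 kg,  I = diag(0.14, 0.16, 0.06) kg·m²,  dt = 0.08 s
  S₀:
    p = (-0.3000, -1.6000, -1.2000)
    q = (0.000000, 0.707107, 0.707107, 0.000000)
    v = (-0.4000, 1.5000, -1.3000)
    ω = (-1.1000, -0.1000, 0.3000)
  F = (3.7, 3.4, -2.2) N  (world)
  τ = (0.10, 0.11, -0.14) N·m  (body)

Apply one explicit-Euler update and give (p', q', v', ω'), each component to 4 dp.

p + v·dt = (-0.3320, -1.4800, -1.3040)
v' = v + a·dt = (-0.2816, 1.6088, -1.3704)
(τ − ω×Iω)/I = (0.6929, 0.8525, -2.3700)
ω' = ω + α·dt = (-1.0446, -0.0318, 0.1104)
q⊗(0,ω) = (0.8485284, 0.2121321, -0.2121321, 0.7071070)
updated quaternion q' = (0.0339, 0.7148, 0.6979, 0.0283)

p' = (-0.3320, -1.4800, -1.3040)
q' = (0.0339, 0.7148, 0.6979, 0.0283)
v' = (-0.2816, 1.6088, -1.3704)
ω' = (-1.0446, -0.0318, 0.1104)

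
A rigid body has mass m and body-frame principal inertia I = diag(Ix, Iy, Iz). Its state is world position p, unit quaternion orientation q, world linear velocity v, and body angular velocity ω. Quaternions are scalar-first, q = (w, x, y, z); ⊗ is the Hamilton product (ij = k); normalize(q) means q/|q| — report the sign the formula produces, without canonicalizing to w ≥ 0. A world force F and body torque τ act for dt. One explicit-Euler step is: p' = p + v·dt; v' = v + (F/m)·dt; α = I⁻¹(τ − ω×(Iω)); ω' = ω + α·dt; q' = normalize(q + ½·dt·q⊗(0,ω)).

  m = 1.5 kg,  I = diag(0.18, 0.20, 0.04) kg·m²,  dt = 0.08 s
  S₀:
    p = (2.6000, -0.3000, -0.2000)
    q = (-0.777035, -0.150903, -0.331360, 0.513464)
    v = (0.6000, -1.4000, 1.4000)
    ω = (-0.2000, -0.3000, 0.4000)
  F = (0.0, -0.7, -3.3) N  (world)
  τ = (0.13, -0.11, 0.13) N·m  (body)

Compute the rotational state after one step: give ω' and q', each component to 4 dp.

angular accel α = (0.6156, -0.4940, 3.2200)
new body rate ω' = (-0.1508, -0.3395, 0.6576)
q⊗(0,ω) = (-0.3349742, 0.1769022, 0.1907789, -0.3318151)
q + ½dt·q⊗(0,ω), renormalized = (-0.7903, -0.1438, -0.3237, 0.5001)

ω' = (-0.1508, -0.3395, 0.6576)
q' = (-0.7903, -0.1438, -0.3237, 0.5001)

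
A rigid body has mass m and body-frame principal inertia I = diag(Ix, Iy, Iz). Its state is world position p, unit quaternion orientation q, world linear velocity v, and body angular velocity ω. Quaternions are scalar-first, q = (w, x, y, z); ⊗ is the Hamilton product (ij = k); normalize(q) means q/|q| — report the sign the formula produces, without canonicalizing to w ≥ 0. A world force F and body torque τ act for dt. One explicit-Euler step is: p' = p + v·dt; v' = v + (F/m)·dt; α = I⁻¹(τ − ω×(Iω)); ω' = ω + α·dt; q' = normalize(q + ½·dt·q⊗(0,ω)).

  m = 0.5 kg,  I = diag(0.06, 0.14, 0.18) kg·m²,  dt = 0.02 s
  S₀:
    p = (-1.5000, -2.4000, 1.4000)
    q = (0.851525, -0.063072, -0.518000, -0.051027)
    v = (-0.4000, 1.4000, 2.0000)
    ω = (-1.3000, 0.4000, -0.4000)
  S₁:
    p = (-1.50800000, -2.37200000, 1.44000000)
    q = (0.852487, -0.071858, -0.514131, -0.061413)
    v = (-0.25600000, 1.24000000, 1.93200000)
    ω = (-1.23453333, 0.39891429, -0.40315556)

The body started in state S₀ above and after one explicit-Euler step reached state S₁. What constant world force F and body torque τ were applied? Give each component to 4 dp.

F = (3.6000, -4.0000, -1.7000)
τ = (0.1900, -0.0700, -0.0700)

Δω = ω₁−ω₀ = (0.06546667, -0.00108571, -0.00315556)
τ = I·(Δω/dt) + ω₀×(Iω₀) = (0.1900, -0.0700, -0.0700)
Δv = v₁−v₀ = (0.14400000, -0.16000000, -0.06800000)
m·(v₁−v₀)/dt = (3.6000, -4.0000, -1.7000)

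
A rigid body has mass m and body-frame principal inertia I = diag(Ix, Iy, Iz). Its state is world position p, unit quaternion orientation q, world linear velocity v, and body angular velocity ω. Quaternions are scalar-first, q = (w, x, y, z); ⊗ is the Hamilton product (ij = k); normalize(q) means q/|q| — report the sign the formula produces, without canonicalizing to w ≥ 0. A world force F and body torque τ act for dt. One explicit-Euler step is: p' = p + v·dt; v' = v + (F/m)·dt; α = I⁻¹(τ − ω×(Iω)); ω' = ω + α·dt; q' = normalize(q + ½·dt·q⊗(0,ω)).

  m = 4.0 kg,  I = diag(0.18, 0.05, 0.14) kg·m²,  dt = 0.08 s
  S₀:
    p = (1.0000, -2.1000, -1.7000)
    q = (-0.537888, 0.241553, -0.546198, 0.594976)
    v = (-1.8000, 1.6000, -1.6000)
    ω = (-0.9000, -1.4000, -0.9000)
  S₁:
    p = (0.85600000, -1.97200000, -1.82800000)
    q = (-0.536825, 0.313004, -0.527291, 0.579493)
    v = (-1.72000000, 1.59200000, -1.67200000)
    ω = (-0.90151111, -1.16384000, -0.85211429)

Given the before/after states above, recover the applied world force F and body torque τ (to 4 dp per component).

F = (4.0000, -0.4000, -3.6000)
τ = (0.1100, 0.1800, -0.0800)

Δω = ω₁−ω₀ = (-0.00151111, 0.23616000, 0.04788571)
I·α + gyro = (0.1100, 0.1800, -0.0800)
velocity change Δv = (0.08000000, -0.00800000, -0.07200000)
F = m·Δv/dt = (4.0000, -0.4000, -3.6000)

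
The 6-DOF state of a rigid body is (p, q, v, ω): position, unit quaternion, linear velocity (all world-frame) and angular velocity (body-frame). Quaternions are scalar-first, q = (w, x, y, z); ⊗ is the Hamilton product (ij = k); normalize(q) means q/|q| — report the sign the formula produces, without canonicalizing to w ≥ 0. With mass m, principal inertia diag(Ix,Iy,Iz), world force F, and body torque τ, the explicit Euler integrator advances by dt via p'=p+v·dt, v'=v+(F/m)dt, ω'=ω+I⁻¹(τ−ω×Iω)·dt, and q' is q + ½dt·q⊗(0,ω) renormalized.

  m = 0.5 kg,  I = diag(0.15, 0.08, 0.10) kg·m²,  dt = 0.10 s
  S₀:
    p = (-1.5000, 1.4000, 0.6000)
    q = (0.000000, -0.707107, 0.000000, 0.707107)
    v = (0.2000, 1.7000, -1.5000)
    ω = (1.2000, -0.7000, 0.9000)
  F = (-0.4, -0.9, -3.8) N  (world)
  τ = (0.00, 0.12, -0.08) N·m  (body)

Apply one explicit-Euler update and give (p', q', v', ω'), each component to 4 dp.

ω×(Iω) gyroscopic = (-0.0126, 0.0540, 0.0588)
α = I⁻¹(τ − ω×Iω) = (0.0840, 0.8250, -1.3880)
ω' = ω + α·dt = (1.2084, -0.6175, 0.7612)
q⊗(0,ω) = (0.2121321, 0.4949749, 1.4849247, 0.4949749)
updated quaternion q' = (0.0106, -0.6800, 0.0740, 0.7294)
linear accel F/m = (-0.8000, -1.8000, -7.6000)
p' = p + v·dt = (-1.4800, 1.5700, 0.4500)
new velocity v' = (0.1200, 1.5200, -2.2600)

p' = (-1.4800, 1.5700, 0.4500)
q' = (0.0106, -0.6800, 0.0740, 0.7294)
v' = (0.1200, 1.5200, -2.2600)
ω' = (1.2084, -0.6175, 0.7612)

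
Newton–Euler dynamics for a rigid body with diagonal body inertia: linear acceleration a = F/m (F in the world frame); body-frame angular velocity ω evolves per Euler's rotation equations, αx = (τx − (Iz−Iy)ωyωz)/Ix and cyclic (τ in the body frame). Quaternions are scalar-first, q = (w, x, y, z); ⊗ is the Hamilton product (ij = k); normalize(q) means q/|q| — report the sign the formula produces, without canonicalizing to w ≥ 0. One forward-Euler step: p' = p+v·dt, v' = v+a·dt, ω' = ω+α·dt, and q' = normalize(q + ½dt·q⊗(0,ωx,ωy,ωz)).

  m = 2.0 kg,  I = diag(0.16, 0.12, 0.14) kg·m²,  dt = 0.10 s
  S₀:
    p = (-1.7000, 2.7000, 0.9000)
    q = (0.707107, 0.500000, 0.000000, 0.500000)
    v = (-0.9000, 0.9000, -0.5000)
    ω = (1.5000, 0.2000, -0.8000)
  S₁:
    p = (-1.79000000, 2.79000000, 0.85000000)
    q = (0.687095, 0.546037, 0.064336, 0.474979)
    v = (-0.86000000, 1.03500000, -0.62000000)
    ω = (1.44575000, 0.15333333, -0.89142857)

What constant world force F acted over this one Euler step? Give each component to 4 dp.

velocity change Δv = (0.04000000, 0.13500000, -0.12000000)
applied force F = (0.8000, 2.7000, -2.4000)

F = (0.8000, 2.7000, -2.4000)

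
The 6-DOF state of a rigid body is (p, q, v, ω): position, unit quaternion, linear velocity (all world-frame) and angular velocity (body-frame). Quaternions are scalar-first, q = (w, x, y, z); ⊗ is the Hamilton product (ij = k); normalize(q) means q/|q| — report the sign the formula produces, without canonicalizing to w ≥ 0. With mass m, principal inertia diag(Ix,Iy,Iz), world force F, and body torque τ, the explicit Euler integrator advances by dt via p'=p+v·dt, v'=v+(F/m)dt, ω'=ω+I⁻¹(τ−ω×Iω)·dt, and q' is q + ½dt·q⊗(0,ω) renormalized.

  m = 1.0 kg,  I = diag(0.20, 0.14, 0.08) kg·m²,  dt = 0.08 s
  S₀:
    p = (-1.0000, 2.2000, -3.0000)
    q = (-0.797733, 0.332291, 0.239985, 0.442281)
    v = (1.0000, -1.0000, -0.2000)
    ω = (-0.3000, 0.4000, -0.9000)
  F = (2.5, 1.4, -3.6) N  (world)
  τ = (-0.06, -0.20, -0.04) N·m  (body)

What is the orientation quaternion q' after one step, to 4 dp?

q' = (-0.7810, 0.3259, 0.2337, 0.4788)

q⊗(0,ω) = (0.4017462, -0.1535790, -0.1527156, 0.9228716)
q' = normalize(q + ½dt·q⊗(0,ω)) = (-0.7810, 0.3259, 0.2337, 0.4788)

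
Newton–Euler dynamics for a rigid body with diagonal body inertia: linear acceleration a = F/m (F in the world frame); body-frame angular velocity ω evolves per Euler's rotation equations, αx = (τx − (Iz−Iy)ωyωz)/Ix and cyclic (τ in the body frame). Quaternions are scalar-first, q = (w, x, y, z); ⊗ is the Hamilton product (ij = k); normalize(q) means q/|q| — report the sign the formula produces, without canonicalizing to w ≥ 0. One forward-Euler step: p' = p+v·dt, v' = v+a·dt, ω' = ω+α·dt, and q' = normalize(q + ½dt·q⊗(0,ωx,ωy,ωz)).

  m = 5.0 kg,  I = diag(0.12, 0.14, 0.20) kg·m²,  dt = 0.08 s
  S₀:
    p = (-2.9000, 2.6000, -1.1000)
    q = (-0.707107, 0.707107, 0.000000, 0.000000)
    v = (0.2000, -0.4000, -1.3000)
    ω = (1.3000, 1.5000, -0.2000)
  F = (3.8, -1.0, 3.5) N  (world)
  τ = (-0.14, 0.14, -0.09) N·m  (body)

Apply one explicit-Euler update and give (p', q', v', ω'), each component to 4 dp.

α = I⁻¹(τ − ω×Iω) = (-1.0167, 0.8514, -0.6450)
ω + α·dt = (1.2187, 1.5681, -0.2516)
Hamilton product q⊗(0,ω) = (-0.9192391, -0.9192391, -0.9192391, 1.2020819)
q + ½dt·q⊗(0,ω), renormalized = (-0.7415, 0.6682, -0.0367, 0.0479)
p + v·dt = (-2.8840, 2.5680, -1.2040)
new velocity v' = (0.2608, -0.4160, -1.2440)

p' = (-2.8840, 2.5680, -1.2040)
q' = (-0.7415, 0.6682, -0.0367, 0.0479)
v' = (0.2608, -0.4160, -1.2440)
ω' = (1.2187, 1.5681, -0.2516)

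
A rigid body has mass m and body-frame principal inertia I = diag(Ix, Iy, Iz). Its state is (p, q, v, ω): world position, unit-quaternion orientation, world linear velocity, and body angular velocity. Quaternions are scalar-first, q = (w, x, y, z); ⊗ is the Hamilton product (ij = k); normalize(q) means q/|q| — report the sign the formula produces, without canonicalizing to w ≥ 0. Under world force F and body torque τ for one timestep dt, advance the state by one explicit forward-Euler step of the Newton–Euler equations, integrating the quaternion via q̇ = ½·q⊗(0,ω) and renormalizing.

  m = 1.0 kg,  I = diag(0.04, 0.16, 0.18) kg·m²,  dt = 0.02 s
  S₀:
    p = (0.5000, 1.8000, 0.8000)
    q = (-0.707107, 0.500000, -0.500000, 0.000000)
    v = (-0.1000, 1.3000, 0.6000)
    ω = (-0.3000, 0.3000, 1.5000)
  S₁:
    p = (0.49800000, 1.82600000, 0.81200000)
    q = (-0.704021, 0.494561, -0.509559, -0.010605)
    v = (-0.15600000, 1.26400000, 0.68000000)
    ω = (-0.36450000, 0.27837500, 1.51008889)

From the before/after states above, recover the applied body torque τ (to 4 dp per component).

rate change Δω = (-0.06450000, -0.02162500, 0.01008889)
gyro term ω₀×Iω₀ = (0.0090, 0.0630, -0.0108)
I·α + gyro = (-0.1200, -0.1100, 0.0800)

τ = (-0.1200, -0.1100, 0.0800)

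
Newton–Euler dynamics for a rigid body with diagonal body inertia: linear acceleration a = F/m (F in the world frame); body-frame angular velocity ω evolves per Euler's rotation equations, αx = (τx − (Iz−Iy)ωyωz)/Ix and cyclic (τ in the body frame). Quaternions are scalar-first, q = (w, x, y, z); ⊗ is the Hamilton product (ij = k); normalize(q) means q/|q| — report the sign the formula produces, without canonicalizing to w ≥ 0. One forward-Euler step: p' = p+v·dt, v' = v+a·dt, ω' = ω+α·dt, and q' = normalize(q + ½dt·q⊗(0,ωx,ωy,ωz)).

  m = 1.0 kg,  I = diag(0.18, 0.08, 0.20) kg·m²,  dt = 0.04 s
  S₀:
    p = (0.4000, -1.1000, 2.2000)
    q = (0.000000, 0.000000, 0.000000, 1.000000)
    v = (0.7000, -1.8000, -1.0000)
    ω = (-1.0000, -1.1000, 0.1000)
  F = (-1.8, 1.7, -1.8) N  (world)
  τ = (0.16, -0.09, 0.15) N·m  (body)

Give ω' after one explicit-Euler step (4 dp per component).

ω' = (-0.9615, -1.1460, 0.1520)

angular accel α = (0.9622, -1.1500, 1.3000)
ω' = ω + α·dt = (-0.9615, -1.1460, 0.1520)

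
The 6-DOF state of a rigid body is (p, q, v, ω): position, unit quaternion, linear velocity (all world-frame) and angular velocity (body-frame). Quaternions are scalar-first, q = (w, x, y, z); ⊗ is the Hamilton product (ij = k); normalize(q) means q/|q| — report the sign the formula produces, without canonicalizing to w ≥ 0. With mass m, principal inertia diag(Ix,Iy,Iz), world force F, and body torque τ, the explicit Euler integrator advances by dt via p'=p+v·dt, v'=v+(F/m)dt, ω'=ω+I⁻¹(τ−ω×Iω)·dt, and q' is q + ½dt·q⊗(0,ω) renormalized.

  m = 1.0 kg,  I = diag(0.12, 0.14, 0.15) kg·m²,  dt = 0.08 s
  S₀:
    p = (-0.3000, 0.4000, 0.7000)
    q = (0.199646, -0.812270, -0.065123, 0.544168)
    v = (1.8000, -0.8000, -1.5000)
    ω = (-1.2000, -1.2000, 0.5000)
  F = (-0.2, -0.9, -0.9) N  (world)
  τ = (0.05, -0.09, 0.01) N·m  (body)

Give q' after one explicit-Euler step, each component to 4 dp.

q' = (0.1463, -0.7950, -0.0844, 0.5826)

2q̇ = q⊗(0,ω) = (-1.3249556, 0.3808649, -0.4864418, 0.9963994)
q + ½dt·q⊗(0,ω), renormalized = (0.1463, -0.7950, -0.0844, 0.5826)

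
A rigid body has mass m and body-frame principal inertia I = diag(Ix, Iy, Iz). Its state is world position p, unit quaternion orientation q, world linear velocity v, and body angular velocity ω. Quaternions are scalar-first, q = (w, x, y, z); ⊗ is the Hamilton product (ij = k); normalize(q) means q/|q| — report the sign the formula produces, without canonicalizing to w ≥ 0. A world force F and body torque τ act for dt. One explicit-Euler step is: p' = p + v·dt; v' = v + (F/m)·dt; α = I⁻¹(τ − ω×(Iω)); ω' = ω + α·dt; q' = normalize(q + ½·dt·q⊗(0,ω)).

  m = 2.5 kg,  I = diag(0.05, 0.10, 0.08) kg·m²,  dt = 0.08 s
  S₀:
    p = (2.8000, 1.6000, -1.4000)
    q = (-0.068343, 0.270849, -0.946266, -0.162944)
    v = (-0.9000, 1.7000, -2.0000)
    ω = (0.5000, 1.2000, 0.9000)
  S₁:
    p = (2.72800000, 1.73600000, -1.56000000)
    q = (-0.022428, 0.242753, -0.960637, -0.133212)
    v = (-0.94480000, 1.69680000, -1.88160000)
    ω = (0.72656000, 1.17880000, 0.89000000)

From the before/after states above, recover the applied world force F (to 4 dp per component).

Δv = v₁−v₀ = (-0.04480000, -0.00320000, 0.11840000)
m·(v₁−v₀)/dt = (-1.4000, -0.1000, 3.7000)

F = (-1.4000, -0.1000, 3.7000)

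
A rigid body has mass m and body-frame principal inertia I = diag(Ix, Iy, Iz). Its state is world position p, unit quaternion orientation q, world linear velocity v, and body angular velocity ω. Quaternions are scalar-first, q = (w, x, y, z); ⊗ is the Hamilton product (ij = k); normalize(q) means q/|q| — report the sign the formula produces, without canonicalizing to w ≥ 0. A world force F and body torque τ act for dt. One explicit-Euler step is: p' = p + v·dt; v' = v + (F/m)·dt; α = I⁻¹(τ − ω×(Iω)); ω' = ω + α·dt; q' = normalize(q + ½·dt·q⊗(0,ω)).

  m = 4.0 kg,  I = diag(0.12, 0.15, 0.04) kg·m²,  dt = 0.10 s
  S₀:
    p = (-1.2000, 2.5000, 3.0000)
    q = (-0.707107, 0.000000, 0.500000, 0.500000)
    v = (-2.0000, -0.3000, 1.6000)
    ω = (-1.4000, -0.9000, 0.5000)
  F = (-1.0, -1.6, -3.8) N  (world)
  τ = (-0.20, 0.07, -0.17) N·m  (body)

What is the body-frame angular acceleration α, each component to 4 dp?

gyro term ω×Iω = (0.0495, -0.0560, 0.0378)
(τ − ω×Iω)/I = (-2.0792, 0.8400, -5.1950)

α = (-2.0792, 0.8400, -5.1950)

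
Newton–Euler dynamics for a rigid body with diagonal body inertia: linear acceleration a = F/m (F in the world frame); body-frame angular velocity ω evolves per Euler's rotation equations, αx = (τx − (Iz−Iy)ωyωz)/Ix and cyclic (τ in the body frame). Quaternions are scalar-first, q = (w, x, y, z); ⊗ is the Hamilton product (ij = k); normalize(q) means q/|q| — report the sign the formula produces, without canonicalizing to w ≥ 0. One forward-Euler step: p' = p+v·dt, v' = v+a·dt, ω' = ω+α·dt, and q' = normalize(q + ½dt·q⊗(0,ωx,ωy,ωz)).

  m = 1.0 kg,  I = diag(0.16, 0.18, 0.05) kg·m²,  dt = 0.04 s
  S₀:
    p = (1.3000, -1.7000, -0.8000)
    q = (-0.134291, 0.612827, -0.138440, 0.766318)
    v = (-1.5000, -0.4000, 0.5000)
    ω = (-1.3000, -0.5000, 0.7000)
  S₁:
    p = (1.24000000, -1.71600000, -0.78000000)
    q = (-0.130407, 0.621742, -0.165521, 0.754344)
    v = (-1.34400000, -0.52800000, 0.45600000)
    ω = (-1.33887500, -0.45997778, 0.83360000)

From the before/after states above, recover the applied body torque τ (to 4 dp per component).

ω₁ − ω₀ = (-0.03887500, 0.04002222, 0.13360000)
ω₀×(Iω₀) = (0.0455, -0.1001, 0.0130)
I·α + gyro = (-0.1100, 0.0800, 0.1800)

τ = (-0.1100, 0.0800, 0.1800)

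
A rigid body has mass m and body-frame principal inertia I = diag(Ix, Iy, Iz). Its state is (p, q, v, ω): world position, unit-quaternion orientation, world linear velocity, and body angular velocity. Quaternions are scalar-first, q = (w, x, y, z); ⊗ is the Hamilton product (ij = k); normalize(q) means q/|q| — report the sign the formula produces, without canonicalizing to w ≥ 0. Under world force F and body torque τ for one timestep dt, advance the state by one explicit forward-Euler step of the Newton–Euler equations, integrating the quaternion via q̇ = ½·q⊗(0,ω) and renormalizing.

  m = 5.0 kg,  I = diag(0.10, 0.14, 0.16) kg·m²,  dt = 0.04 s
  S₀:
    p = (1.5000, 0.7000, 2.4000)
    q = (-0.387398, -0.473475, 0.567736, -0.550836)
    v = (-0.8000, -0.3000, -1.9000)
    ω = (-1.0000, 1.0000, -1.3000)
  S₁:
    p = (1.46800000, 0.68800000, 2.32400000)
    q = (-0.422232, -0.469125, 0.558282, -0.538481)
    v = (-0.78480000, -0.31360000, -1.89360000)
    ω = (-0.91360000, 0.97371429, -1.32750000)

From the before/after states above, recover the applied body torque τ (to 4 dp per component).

τ = (0.1900, -0.1700, -0.1500)

Δω = ω₁−ω₀ = (0.08640000, -0.02628571, -0.02750000)
I·α + gyro = (0.1900, -0.1700, -0.1500)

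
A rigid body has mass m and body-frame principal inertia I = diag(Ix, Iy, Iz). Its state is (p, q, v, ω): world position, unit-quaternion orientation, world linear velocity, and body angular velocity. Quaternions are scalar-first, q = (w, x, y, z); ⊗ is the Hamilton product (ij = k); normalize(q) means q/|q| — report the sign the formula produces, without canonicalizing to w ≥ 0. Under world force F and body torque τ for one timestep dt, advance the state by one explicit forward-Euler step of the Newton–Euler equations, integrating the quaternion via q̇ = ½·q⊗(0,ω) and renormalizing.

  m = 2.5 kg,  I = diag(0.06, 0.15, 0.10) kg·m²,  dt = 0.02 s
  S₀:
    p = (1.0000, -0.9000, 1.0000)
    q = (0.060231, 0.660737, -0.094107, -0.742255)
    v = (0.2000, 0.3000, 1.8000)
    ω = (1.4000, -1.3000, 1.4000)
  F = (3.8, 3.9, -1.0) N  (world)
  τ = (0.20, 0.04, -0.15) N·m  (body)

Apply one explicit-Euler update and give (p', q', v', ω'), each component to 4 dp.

linear accel F/m = (1.5200, 1.5600, -0.4000)
p + v·dt = (1.0040, -0.8940, 1.0360)
v' = v + a·dt = (0.2304, 0.3312, 1.7920)
(τ − ω×Iω)/I = (1.8167, 0.7893, 0.1380)
new body rate ω' = (1.4363, -1.2842, 1.4028)
2q̇ = q⊗(0,ω) = (-0.0082139, -1.0123579, -2.0424891, -0.6428849)
updated quaternion q' = (0.0601, 0.6504, -0.1145, -0.7485)

p' = (1.0040, -0.8940, 1.0360)
q' = (0.0601, 0.6504, -0.1145, -0.7485)
v' = (0.2304, 0.3312, 1.7920)
ω' = (1.4363, -1.2842, 1.4028)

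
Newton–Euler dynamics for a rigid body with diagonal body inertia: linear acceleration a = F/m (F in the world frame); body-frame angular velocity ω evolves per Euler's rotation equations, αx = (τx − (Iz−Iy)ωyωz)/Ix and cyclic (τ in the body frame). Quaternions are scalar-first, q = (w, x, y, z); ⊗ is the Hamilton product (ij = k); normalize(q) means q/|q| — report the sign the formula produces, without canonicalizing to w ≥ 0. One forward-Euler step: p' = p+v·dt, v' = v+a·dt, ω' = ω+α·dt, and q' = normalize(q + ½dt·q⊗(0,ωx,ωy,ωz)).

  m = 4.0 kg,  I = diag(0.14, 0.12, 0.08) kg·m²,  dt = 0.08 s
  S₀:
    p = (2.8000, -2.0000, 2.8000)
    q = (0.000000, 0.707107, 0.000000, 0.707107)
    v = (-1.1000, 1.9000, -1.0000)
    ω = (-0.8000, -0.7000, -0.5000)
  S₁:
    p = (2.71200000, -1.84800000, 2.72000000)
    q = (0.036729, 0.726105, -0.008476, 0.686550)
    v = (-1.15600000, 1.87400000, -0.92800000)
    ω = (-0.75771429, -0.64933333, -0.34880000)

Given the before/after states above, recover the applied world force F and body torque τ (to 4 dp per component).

ω₁ − ω₀ = (0.04228571, 0.05066667, 0.15120000)
precession coupling = (-0.0140, 0.0240, -0.0112)
τ = I·(Δω/dt) + ω₀×(Iω₀) = (0.0600, 0.1000, 0.1400)
velocity change Δv = (-0.05600000, -0.02600000, 0.07200000)
applied force F = (-2.8000, -1.3000, 3.6000)

F = (-2.8000, -1.3000, 3.6000)
τ = (0.0600, 0.1000, 0.1400)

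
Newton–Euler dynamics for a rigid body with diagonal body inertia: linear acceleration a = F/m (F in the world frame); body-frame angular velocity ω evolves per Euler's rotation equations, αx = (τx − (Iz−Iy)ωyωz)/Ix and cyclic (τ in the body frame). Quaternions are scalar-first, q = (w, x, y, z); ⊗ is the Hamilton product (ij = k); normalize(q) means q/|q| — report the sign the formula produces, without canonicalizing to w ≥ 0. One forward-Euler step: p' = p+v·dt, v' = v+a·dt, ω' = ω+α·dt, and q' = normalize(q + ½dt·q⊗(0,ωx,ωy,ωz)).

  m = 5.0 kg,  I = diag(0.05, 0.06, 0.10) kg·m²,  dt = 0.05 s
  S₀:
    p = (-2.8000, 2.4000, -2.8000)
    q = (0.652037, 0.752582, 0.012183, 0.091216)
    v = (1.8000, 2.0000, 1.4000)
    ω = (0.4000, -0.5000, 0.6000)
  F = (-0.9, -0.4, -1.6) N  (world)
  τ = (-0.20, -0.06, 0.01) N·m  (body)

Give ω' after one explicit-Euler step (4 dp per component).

ω' = (0.2120, -0.5400, 0.6060)

gyro term ω×Iω = (-0.0120, -0.0120, -0.0020)
angular accel α = (-3.7600, -0.8000, 0.1200)
ω + α·dt = (0.2120, -0.5400, 0.6060)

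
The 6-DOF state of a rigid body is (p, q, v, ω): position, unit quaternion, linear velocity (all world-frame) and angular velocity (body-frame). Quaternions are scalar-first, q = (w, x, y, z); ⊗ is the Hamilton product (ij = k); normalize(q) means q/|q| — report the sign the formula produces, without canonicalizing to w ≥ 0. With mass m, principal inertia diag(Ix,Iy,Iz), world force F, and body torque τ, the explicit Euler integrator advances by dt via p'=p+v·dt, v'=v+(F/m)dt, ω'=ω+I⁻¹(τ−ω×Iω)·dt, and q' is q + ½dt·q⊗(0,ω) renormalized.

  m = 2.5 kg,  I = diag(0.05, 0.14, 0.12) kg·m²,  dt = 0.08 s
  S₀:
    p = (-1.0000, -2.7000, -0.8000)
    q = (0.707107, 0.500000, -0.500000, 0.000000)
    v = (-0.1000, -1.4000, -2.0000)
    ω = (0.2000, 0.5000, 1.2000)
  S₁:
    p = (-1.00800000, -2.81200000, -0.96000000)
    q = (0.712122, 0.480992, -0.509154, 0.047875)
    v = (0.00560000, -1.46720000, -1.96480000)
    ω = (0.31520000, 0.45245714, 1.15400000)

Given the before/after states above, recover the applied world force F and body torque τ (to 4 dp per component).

Δv = v₁−v₀ = (0.10560000, -0.06720000, 0.03520000)
F = m·Δv/dt = (3.3000, -2.1000, 1.1000)
rate change Δω = (0.11520000, -0.04754286, -0.04600000)
gyro term ω₀×Iω₀ = (-0.0120, -0.0168, 0.0090)
I·α + gyro = (0.0600, -0.1000, -0.0600)

F = (3.3000, -2.1000, 1.1000)
τ = (0.0600, -0.1000, -0.0600)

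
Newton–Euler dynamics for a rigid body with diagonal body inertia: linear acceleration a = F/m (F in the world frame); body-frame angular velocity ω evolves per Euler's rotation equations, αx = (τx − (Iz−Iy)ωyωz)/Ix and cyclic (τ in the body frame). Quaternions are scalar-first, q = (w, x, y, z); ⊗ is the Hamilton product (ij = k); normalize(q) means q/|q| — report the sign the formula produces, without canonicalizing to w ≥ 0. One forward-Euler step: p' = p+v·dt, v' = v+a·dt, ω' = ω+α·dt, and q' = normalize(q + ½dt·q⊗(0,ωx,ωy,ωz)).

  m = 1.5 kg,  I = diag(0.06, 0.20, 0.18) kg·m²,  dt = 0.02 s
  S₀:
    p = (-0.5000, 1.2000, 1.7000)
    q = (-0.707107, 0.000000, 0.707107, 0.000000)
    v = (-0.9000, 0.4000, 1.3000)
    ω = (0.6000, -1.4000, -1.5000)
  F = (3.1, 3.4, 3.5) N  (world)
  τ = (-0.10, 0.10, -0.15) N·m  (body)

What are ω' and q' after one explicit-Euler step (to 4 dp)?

gyro term ω×Iω = (-0.0420, 0.1080, -0.1176)
α = I⁻¹(τ − ω×Iω) = (-0.9667, -0.0400, -0.1800)
ω' = ω + α·dt = (0.5807, -1.4008, -1.5036)
q⊗(0,ω) = (0.9899498, -1.4849247, 0.9899498, 0.6363963)
updated quaternion q' = (-0.6970, -0.0148, 0.7168, 0.0064)

ω' = (0.5807, -1.4008, -1.5036)
q' = (-0.6970, -0.0148, 0.7168, 0.0064)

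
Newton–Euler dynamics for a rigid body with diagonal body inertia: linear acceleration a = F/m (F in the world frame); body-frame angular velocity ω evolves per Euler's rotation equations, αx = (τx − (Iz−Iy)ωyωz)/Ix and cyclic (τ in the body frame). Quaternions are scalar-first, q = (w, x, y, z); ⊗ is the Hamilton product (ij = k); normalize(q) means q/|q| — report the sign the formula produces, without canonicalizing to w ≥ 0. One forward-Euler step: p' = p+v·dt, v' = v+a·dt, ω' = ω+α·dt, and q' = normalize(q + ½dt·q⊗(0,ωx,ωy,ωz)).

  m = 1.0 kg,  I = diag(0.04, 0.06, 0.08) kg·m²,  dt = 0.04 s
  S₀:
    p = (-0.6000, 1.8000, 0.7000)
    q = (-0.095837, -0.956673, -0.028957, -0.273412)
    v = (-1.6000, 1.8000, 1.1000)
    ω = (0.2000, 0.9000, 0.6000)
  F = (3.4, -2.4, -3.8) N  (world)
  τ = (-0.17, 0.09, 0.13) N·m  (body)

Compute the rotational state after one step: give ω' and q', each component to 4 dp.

angular accel α = (-4.5200, 1.5800, 1.5800)
ω' = ω + α·dt = (0.0192, 0.9632, 0.6632)
2q̇ = q⊗(0,ω) = (0.3814431, 0.2095292, 0.4330681, -0.9127165)
q' = normalize(q + ½dt·q⊗(0,ω)) = (-0.0882, -0.9523, -0.0203, -0.2916)

ω' = (0.0192, 0.9632, 0.6632)
q' = (-0.0882, -0.9523, -0.0203, -0.2916)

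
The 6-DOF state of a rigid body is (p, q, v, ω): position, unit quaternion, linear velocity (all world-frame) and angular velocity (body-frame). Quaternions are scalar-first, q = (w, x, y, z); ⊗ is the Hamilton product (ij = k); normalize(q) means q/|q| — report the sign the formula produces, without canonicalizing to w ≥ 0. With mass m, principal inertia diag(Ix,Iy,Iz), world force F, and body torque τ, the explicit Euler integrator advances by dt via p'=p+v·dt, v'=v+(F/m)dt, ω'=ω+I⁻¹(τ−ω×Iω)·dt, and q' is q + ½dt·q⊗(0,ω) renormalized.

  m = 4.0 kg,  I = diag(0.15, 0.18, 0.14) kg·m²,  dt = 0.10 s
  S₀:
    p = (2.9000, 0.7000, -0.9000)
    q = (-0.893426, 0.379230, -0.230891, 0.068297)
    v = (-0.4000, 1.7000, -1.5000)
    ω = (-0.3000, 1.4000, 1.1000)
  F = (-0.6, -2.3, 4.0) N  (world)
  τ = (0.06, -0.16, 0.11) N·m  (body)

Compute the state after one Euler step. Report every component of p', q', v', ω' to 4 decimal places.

p' = (2.8600, 0.8700, -1.0500)
q' = (-0.8718, 0.3736, -0.3140, 0.0421)
v' = (-0.4150, 1.6425, -1.4000)
ω' = (-0.2189, 1.3129, 1.1876)

a = (-0.1500, -0.5750, 1.0000)
p' = p + v·dt = (2.8600, 0.8700, -1.0500)
v + (F/m)dt = (-0.4150, 1.6425, -1.4000)
α = I⁻¹(τ − ω×Iω) = (0.8107, -0.8706, 0.8757)
ω + α·dt = (-0.2189, 1.3129, 1.1876)
2q̇ = q⊗(0,ω) = (0.3618897, -0.0815681, -1.6884385, -0.5211139)
q' = normalize(q + ½dt·q⊗(0,ω)) = (-0.8718, 0.3736, -0.3140, 0.0421)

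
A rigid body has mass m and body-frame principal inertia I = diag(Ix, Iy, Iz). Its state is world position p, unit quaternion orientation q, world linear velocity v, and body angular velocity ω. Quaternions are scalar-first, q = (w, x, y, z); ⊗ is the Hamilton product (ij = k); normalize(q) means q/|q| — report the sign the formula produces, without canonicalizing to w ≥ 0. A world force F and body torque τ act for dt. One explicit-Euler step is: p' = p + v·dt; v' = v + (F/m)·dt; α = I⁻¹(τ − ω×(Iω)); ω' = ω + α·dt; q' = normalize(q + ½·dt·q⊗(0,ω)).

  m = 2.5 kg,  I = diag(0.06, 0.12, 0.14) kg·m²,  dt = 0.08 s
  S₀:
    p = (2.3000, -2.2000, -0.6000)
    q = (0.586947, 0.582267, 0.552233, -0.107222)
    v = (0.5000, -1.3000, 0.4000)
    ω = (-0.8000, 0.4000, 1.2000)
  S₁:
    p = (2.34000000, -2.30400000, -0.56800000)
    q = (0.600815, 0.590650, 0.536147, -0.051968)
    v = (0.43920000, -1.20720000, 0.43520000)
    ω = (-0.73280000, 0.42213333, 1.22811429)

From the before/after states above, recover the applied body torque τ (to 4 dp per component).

τ = (0.0600, 0.1100, 0.0300)

ω₁ − ω₀ = (0.06720000, 0.02213333, 0.02811429)
τ = I·(Δω/dt) + ω₀×(Iω₀) = (0.0600, 0.1100, 0.0300)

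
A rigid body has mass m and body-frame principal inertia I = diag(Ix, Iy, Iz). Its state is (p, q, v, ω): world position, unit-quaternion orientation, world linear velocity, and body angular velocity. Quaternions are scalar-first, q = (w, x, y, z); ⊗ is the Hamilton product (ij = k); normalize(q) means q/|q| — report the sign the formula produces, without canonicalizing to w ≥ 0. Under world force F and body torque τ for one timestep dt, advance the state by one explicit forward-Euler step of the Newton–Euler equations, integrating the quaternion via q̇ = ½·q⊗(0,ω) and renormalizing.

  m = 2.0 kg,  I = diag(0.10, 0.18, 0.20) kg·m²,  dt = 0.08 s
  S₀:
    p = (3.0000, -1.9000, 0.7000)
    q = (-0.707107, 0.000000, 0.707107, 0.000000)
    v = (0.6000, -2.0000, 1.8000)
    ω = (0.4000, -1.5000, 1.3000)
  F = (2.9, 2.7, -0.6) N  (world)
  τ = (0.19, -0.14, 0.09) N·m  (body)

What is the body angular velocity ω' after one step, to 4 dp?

ω' = (0.5832, -1.5391, 1.3552)

α = I⁻¹(τ − ω×Iω) = (2.2900, -0.4889, 0.6900)
ω' = ω + α·dt = (0.5832, -1.5391, 1.3552)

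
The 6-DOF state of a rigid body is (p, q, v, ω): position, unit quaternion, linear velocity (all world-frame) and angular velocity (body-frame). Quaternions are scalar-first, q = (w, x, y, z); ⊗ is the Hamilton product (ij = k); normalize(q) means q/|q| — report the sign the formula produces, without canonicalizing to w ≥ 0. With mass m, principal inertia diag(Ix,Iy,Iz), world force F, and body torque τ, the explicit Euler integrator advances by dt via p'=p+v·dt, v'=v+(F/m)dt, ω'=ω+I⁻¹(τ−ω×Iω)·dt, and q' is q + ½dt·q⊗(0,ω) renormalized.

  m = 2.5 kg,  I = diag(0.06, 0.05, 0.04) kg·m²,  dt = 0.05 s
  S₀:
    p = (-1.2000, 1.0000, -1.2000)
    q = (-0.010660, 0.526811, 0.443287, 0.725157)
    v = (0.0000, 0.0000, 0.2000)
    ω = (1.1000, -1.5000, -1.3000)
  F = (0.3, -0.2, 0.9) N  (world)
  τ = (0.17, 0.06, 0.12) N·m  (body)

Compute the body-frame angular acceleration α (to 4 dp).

gyro term ω×Iω = (-0.0195, -0.0286, 0.0165)
α = I⁻¹(τ − ω×Iω) = (3.1583, 1.7720, 2.5875)

α = (3.1583, 1.7720, 2.5875)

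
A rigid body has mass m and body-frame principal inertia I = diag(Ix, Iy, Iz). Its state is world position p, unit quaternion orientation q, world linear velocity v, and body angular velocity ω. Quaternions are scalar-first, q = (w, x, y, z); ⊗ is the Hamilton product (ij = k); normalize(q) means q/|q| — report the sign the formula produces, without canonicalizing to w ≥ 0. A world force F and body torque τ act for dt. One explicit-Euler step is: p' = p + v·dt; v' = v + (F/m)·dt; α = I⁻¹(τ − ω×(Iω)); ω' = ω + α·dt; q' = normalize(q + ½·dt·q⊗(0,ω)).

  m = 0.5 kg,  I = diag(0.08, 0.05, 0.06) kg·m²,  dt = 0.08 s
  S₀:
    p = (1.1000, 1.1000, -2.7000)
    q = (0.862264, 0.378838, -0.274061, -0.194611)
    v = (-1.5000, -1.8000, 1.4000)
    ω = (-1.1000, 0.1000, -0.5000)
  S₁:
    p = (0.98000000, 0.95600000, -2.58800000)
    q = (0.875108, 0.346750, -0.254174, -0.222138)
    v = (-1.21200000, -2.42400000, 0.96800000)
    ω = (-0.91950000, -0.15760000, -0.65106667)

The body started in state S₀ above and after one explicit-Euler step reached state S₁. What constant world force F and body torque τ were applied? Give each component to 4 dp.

Δω = ω₁−ω₀ = (0.18050000, -0.25760000, -0.15106667)
gyro term ω₀×Iω₀ = (-0.0005, 0.0110, 0.0033)
τ = I·(Δω/dt) + ω₀×(Iω₀) = (0.1800, -0.1500, -0.1100)
Δv = v₁−v₀ = (0.28800000, -0.62400000, -0.43200000)
F = m·Δv/dt = (1.8000, -3.9000, -2.7000)

F = (1.8000, -3.9000, -2.7000)
τ = (0.1800, -0.1500, -0.1100)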